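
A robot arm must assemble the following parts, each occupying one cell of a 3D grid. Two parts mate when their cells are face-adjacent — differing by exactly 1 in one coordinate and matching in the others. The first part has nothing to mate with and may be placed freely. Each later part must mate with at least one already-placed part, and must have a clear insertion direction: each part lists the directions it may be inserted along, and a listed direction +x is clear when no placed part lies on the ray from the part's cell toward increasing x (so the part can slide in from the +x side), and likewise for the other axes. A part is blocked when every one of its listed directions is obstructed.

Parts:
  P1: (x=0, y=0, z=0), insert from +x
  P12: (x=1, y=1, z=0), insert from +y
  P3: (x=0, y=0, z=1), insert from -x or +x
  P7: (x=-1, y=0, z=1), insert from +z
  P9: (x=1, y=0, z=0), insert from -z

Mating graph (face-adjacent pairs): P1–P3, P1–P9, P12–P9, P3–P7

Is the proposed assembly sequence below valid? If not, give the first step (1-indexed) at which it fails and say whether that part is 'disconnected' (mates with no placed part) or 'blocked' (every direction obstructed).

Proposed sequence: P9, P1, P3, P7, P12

Invalid at step 2 (blocked)

1. P9@(1, 0, 0) [-z clear] — {P9}
2. P1@(0, 0, 0) — +x all obstructed ⇒ blocked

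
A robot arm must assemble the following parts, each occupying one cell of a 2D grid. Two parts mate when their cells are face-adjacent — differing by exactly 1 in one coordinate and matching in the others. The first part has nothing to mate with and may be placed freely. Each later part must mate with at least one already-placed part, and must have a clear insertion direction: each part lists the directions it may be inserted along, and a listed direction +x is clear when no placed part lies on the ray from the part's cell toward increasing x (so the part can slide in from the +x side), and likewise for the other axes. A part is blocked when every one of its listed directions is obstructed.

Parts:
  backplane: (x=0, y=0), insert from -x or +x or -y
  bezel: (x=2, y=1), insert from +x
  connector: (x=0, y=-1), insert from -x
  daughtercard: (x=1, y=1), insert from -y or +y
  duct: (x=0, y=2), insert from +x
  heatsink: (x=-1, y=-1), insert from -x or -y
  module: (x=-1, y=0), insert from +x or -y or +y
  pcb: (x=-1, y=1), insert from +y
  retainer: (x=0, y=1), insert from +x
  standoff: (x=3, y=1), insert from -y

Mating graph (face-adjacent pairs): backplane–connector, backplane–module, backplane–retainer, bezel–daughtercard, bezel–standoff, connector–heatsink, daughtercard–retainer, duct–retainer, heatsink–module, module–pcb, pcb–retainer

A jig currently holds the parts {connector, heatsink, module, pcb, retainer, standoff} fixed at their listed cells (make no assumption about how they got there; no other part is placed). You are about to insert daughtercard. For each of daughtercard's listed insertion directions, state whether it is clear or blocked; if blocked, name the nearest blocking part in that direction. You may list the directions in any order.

+y: clear; -y: clear

-y: ray from daughtercard(1, 1) has no placed part ⇒ clear
+y: ray from daughtercard(1, 1) has no placed part ⇒ clear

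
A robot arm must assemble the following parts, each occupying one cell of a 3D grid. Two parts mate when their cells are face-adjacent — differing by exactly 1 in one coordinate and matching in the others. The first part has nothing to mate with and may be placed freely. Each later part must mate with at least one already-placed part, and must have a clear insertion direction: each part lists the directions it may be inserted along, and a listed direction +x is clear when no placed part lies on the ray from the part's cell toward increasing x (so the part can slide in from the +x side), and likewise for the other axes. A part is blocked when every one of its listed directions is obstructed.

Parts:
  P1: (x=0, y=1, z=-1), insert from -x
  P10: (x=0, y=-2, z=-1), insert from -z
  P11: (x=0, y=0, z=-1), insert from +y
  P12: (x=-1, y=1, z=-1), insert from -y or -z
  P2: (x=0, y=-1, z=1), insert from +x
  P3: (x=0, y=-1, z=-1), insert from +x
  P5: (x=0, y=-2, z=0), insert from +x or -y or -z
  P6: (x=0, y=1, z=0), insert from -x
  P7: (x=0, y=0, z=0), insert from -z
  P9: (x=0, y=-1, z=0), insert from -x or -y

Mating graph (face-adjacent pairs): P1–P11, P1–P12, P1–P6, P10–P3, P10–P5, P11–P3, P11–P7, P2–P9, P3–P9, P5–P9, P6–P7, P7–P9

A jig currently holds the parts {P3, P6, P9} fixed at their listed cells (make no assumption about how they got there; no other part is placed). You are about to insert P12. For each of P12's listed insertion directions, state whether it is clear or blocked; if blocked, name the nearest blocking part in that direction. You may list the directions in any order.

-y: ray from P12(-1, 1, -1) has no placed part ⇒ clear
-z: ray from P12(-1, 1, -1) has no placed part ⇒ clear

-y: clear; -z: clear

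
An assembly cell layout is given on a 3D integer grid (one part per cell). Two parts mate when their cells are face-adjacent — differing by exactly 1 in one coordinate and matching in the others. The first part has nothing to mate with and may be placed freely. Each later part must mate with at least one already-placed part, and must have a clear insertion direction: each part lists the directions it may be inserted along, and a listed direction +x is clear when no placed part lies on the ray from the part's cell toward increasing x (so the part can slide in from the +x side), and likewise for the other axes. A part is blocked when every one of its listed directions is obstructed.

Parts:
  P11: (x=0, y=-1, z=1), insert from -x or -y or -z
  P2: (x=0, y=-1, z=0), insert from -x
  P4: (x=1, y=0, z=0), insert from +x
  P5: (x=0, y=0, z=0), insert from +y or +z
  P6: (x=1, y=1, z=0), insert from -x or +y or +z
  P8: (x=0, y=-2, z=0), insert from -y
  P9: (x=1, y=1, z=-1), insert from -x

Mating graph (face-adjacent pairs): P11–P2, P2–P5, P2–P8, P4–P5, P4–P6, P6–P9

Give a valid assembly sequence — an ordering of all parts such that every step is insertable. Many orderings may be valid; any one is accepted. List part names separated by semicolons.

1. P8@(0, -2, 0) [-y clear] — {P8}
2. P2@(0, -1, 0) [-x clear] — {P2, P8}
3. P11@(0, -1, 1) [-x clear] — {P11, P2, P8}
4. P5@(0, 0, 0) [+y clear] — {P11, P2, P5, P8}
5. P4@(1, 0, 0) [+x clear] — {P11, P2, P4, P5, P8}
6. P6@(1, 1, 0) [-x clear] — {P11, P2, P4, P5, P6, P8}
7. P9@(1, 1, -1) [-x clear] — {P11, P2, P4, P5, P6, P8, P9}

P8; P2; P11; P5; P4; P6; P9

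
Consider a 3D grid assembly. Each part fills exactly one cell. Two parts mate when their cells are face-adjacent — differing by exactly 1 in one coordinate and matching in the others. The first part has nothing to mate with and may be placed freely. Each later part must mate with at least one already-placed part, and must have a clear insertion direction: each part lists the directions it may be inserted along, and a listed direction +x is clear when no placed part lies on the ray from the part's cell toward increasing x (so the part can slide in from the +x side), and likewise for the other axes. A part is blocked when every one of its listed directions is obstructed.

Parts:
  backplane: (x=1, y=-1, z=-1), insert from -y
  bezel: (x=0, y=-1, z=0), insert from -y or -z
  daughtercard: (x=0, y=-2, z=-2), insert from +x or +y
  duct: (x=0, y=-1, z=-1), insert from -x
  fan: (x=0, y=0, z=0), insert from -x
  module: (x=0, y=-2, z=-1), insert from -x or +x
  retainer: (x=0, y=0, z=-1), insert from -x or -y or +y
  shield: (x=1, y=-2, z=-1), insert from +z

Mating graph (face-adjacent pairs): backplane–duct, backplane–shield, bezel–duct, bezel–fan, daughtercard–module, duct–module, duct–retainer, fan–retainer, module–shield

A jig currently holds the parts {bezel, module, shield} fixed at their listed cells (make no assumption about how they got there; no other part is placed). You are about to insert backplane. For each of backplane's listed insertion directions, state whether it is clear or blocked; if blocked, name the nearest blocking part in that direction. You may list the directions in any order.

-y: blocked by shield

-y: nearest on ray is shield@(1, -2, -1) ⇒ blocked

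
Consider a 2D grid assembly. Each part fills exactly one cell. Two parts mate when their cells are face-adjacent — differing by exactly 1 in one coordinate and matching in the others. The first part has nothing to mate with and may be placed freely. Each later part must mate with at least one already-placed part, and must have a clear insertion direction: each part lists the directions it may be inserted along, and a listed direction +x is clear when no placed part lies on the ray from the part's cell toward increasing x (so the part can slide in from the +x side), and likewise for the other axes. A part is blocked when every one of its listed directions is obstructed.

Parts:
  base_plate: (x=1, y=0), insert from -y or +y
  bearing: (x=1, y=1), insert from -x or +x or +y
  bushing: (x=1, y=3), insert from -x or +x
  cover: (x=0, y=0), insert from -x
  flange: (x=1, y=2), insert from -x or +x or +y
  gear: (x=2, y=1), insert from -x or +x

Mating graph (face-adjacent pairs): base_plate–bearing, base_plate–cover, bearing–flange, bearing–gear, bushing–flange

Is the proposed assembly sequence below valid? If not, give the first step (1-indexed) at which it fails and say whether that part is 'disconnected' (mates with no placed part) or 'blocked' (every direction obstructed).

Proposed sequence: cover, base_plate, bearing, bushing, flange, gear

1. cover@(0, 0) [-x clear] — {cover}
2. base_plate@(1, 0) [-y clear] — {base_plate, cover}
3. bearing@(1, 1) [-x clear] — {base_plate, bearing, cover}
4. bushing@(1, 3) — no placed neighbour ⇒ disconnected

Invalid at step 4 (disconnected)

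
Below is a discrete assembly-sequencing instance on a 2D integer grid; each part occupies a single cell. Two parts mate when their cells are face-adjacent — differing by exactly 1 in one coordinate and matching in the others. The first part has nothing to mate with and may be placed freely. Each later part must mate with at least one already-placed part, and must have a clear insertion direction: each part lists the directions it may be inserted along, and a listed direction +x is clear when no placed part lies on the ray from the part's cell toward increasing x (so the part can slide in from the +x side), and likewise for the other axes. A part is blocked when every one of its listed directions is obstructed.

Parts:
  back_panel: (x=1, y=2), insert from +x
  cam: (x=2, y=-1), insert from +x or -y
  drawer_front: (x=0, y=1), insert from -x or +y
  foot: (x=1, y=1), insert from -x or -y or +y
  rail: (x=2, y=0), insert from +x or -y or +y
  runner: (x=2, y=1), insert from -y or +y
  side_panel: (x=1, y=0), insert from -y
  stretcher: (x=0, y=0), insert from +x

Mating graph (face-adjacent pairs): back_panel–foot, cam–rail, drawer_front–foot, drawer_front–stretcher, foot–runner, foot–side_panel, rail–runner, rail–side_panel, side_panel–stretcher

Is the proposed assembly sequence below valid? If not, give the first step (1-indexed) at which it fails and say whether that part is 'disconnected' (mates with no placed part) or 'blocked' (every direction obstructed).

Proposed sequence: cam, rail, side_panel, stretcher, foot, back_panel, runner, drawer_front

Invalid at step 4 (blocked)

1. cam@(2, -1) [+x clear] — {cam}
2. rail@(2, 0) [+x clear] — {cam, rail}
3. side_panel@(1, 0) [-y clear] — {cam, rail, side_panel}
4. stretcher@(0, 0) — +x all obstructed ⇒ blocked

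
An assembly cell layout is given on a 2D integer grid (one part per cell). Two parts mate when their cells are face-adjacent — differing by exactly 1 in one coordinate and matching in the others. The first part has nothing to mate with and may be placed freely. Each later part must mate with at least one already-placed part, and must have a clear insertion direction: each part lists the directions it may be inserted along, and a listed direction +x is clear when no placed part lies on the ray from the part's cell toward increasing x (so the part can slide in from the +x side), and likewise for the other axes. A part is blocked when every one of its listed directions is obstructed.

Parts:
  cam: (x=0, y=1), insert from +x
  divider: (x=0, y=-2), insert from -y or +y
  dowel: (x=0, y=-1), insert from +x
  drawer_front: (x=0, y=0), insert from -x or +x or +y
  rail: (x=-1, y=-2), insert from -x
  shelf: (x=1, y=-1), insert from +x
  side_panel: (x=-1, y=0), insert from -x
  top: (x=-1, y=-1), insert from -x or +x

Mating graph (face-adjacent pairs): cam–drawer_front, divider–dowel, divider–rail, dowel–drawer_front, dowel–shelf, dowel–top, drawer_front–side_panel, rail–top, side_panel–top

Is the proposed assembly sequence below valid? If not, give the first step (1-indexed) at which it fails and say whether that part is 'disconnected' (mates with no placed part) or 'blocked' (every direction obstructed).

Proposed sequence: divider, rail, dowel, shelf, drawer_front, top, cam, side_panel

1. divider@(0, -2) [-y clear] — {divider}
2. rail@(-1, -2) [-x clear] — {divider, rail}
3. dowel@(0, -1) [+x clear] — {divider, dowel, rail}
4. shelf@(1, -1) [+x clear] — {divider, dowel, rail, shelf}
5. drawer_front@(0, 0) [-x clear] — {divider, dowel, drawer_front, rail, shelf}
6. top@(-1, -1) [-x clear] — {divider, dowel, drawer_front, rail, shelf, top}
7. cam@(0, 1) [+x clear] — {cam, divider, dowel, drawer_front, rail, shelf, top}
8. side_panel@(-1, 0) [-x clear] — {cam, divider, dowel, drawer_front, rail, shelf, side_panel, top}

Valid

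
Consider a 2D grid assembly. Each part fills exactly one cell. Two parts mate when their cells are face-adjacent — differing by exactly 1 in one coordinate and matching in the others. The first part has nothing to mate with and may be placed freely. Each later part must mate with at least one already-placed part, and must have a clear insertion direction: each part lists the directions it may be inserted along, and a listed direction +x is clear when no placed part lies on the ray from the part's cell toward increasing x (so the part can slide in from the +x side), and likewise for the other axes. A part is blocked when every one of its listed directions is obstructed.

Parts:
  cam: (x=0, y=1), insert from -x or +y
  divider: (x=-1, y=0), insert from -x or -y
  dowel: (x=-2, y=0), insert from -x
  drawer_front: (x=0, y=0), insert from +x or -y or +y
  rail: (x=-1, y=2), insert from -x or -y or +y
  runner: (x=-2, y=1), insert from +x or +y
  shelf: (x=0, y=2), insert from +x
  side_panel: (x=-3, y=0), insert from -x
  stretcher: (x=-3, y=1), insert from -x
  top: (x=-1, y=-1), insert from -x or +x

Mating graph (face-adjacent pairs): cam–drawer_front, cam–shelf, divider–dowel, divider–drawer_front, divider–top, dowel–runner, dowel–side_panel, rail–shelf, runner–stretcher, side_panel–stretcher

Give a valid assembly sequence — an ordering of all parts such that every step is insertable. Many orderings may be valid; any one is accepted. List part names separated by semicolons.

dowel; side_panel; divider; runner; stretcher; top; drawer_front; cam; shelf; rail

1. dowel@(-2, 0) [-x clear] — {dowel}
2. side_panel@(-3, 0) [-x clear] — {dowel, side_panel}
3. divider@(-1, 0) [-y clear] — {divider, dowel, side_panel}
4. runner@(-2, 1) [+x clear] — {divider, dowel, runner, side_panel}
5. stretcher@(-3, 1) [-x clear] — {divider, dowel, runner, side_panel, stretcher}
6. top@(-1, -1) [-x clear] — {divider, dowel, runner, side_panel, stretcher, top}
7. drawer_front@(0, 0) [+x clear] — {divider, dowel, drawer_front, runner, side_panel, stretcher, top}
8. cam@(0, 1) [+y clear] — {cam, divider, dowel, drawer_front, runner, side_panel, stretcher, top}
9. shelf@(0, 2) [+x clear] — {cam, divider, dowel, drawer_front, runner, shelf, side_panel, stretcher, top}
10. rail@(-1, 2) [-x clear] — {cam, divider, dowel, drawer_front, rail, runner, shelf, side_panel, stretcher, top}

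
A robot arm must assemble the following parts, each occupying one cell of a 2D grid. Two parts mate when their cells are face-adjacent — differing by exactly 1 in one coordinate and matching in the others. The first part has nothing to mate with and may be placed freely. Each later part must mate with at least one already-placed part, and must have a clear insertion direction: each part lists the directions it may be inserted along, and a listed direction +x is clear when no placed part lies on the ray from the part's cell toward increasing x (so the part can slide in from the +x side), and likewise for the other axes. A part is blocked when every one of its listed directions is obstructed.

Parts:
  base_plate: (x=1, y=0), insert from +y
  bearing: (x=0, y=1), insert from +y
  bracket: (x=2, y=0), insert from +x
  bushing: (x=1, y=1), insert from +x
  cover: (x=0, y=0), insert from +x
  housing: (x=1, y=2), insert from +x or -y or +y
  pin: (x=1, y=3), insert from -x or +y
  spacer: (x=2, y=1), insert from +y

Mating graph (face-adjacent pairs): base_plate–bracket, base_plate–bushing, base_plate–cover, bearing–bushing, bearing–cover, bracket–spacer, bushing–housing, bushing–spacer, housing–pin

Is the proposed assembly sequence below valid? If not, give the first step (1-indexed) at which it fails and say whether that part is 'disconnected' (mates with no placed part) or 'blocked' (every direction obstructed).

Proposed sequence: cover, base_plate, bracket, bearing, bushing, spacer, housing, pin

Valid

1. cover@(0, 0) [+x clear] — {cover}
2. base_plate@(1, 0) [+y clear] — {base_plate, cover}
3. bracket@(2, 0) [+x clear] — {base_plate, bracket, cover}
4. bearing@(0, 1) [+y clear] — {base_plate, bearing, bracket, cover}
5. bushing@(1, 1) [+x clear] — {base_plate, bearing, bracket, bushing, cover}
6. spacer@(2, 1) [+y clear] — {base_plate, bearing, bracket, bushing, cover, spacer}
7. housing@(1, 2) [+x clear] — {base_plate, bearing, bracket, bushing, cover, housing, spacer}
8. pin@(1, 3) [-x clear] — {base_plate, bearing, bracket, bushing, cover, housing, pin, spacer}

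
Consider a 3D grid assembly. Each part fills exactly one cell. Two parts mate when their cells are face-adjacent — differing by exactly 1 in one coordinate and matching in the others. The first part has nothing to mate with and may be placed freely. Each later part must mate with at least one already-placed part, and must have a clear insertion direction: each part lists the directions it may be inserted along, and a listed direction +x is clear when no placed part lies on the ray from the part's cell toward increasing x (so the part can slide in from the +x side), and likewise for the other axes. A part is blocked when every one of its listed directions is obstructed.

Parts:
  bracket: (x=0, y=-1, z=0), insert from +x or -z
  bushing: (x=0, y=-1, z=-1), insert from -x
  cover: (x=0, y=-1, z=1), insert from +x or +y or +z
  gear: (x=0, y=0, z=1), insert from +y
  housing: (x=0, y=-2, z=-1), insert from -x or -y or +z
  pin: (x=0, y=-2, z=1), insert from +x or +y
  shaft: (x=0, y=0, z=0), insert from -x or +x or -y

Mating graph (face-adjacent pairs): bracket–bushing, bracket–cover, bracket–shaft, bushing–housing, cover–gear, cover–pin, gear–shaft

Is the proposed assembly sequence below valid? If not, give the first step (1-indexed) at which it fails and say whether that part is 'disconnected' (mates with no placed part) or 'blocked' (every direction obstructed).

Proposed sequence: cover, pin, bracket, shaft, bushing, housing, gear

1. cover@(0, -1, 1) [+x clear] — {cover}
2. pin@(0, -2, 1) [+x clear] — {cover, pin}
3. bracket@(0, -1, 0) [+x clear] — {bracket, cover, pin}
4. shaft@(0, 0, 0) [-x clear] — {bracket, cover, pin, shaft}
5. bushing@(0, -1, -1) [-x clear] — {bracket, bushing, cover, pin, shaft}
6. housing@(0, -2, -1) [-x clear] — {bracket, bushing, cover, housing, pin, shaft}
7. gear@(0, 0, 1) [+y clear] — {bracket, bushing, cover, gear, housing, pin, shaft}

Valid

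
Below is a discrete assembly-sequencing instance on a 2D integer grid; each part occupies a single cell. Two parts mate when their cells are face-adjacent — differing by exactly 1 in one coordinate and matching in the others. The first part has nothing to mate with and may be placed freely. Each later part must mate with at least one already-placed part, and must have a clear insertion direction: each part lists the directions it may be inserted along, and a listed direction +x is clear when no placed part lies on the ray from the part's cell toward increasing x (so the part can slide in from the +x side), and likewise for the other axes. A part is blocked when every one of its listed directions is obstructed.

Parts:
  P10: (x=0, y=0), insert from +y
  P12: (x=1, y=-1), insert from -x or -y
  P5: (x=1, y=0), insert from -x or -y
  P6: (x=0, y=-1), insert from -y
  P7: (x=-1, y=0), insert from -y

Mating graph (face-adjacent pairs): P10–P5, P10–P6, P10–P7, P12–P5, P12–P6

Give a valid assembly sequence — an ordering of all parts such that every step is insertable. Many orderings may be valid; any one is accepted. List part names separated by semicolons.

1. P12@(1, -1) [-x clear] — {P12}
2. P5@(1, 0) [-x clear] — {P12, P5}
3. P10@(0, 0) [+y clear] — {P10, P12, P5}
4. P7@(-1, 0) [-y clear] — {P10, P12, P5, P7}
5. P6@(0, -1) [-y clear] — {P10, P12, P5, P6, P7}

P12; P5; P10; P7; P6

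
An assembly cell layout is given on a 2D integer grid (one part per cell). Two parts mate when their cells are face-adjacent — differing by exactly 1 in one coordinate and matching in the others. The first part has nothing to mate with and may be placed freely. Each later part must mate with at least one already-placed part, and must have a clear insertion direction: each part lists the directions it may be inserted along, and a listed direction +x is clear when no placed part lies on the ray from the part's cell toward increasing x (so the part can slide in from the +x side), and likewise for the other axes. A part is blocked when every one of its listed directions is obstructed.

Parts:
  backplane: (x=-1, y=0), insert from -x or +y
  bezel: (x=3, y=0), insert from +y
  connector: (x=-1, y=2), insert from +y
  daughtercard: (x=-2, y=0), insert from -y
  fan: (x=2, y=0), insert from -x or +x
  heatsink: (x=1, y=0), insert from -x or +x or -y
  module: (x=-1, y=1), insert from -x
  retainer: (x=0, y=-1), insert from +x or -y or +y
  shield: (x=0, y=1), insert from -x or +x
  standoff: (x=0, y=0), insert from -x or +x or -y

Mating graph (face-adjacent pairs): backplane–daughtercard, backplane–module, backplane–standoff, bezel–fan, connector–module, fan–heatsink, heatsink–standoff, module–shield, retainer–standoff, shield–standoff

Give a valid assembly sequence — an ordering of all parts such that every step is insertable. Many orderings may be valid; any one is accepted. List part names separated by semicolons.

fan; heatsink; standoff; backplane; shield; module; bezel; connector; daughtercard; retainer

1. fan@(2, 0) [-x clear] — {fan}
2. heatsink@(1, 0) [-x clear] — {fan, heatsink}
3. standoff@(0, 0) [-x clear] — {fan, heatsink, standoff}
4. backplane@(-1, 0) [-x clear] — {backplane, fan, heatsink, standoff}
5. shield@(0, 1) [-x clear] — {backplane, fan, heatsink, shield, standoff}
6. module@(-1, 1) [-x clear] — {backplane, fan, heatsink, module, shield, standoff}
7. bezel@(3, 0) [+y clear] — {backplane, bezel, fan, heatsink, module, shield, standoff}
8. connector@(-1, 2) [+y clear] — {backplane, bezel, connector, fan, heatsink, module, shield, standoff}
9. daughtercard@(-2, 0) [-y clear] — {backplane, bezel, connector, daughtercard, fan, heatsink, module, shield, standoff}
10. retainer@(0, -1) [+x clear] — {backplane, bezel, connector, daughtercard, fan, heatsink, module, retainer, shield, standoff}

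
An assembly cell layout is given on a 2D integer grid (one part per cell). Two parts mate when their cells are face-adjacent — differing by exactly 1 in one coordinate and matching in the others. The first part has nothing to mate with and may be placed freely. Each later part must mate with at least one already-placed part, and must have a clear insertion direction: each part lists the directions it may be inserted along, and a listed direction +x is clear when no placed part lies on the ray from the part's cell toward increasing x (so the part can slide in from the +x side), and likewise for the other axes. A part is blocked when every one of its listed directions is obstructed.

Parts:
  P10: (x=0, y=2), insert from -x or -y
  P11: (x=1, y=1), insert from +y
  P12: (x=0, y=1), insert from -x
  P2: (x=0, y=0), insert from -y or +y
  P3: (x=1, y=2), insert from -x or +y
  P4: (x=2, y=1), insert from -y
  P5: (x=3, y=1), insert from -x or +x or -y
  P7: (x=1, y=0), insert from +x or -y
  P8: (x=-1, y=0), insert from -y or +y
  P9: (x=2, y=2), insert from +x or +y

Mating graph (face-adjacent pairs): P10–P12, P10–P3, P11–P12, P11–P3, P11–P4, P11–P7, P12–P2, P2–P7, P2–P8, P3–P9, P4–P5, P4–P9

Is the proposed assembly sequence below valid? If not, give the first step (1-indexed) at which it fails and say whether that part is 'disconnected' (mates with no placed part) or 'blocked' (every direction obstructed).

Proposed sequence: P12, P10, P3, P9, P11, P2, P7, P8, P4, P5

1. P12@(0, 1) [-x clear] — {P12}
2. P10@(0, 2) [-x clear] — {P10, P12}
3. P3@(1, 2) [+y clear] — {P10, P12, P3}
4. P9@(2, 2) [+x clear] — {P10, P12, P3, P9}
5. P11@(1, 1) — +y all obstructed ⇒ blocked

Invalid at step 5 (blocked)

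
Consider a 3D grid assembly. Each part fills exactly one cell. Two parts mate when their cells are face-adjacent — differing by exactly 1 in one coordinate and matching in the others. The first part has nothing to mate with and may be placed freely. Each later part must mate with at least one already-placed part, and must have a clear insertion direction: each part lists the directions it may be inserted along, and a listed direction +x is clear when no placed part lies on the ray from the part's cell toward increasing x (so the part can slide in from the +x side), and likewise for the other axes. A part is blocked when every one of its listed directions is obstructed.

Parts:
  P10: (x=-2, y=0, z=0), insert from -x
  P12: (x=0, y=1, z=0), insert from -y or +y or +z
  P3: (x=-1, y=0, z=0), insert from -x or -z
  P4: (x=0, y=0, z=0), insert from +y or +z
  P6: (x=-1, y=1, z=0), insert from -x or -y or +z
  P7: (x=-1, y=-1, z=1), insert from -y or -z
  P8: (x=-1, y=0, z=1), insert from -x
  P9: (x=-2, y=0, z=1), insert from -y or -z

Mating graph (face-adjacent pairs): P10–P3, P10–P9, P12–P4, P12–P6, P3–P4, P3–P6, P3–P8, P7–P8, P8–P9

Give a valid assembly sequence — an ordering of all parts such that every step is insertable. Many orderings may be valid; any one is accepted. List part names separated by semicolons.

1. P12@(0, 1, 0) [-y clear] — {P12}
2. P6@(-1, 1, 0) [-x clear] — {P12, P6}
3. P3@(-1, 0, 0) [-x clear] — {P12, P3, P6}
4. P10@(-2, 0, 0) [-x clear] — {P10, P12, P3, P6}
5. P4@(0, 0, 0) [+z clear] — {P10, P12, P3, P4, P6}
6. P8@(-1, 0, 1) [-x clear] — {P10, P12, P3, P4, P6, P8}
7. P9@(-2, 0, 1) [-y clear] — {P10, P12, P3, P4, P6, P8, P9}
8. P7@(-1, -1, 1) [-y clear] — {P10, P12, P3, P4, P6, P7, P8, P9}

P12; P6; P3; P10; P4; P8; P9; P7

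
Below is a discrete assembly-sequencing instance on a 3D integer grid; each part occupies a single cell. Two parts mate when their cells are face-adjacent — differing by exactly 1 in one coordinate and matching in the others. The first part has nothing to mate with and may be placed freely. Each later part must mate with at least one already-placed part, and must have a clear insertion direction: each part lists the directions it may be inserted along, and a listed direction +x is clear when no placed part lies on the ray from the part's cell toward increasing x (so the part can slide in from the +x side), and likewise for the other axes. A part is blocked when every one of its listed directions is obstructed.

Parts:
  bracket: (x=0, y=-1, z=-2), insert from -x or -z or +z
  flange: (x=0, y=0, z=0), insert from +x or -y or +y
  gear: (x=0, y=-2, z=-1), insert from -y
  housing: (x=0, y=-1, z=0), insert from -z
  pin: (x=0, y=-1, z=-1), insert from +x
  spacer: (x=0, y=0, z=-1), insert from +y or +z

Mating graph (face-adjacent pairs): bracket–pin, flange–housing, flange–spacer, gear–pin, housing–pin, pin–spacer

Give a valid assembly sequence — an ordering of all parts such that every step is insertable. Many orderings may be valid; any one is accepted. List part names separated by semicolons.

1. spacer@(0, 0, -1) [+y clear] — {spacer}
2. flange@(0, 0, 0) [+x clear] — {flange, spacer}
3. housing@(0, -1, 0) [-z clear] — {flange, housing, spacer}
4. pin@(0, -1, -1) [+x clear] — {flange, housing, pin, spacer}
5. bracket@(0, -1, -2) [-x clear] — {bracket, flange, housing, pin, spacer}
6. gear@(0, -2, -1) [-y clear] — {bracket, flange, gear, housing, pin, spacer}

spacer; flange; housing; pin; bracket; gear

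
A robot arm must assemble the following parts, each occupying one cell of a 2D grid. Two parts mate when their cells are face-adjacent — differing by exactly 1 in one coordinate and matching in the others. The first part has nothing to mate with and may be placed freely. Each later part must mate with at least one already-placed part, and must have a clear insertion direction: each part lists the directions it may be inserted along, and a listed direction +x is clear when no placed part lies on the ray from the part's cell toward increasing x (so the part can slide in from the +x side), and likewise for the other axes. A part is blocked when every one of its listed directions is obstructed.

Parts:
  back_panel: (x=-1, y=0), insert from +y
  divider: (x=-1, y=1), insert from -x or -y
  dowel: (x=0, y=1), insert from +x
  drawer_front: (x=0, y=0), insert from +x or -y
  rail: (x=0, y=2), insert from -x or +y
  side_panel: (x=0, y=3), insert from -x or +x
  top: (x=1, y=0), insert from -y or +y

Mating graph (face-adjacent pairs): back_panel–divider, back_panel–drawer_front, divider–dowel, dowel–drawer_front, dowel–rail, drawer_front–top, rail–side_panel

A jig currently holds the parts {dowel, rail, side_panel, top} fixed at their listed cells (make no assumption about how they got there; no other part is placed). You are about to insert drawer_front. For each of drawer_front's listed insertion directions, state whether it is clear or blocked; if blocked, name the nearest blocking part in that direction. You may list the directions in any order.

+x: nearest on ray is top@(1, 0) ⇒ blocked
-y: ray from drawer_front(0, 0) has no placed part ⇒ clear

+x: blocked by top; -y: clear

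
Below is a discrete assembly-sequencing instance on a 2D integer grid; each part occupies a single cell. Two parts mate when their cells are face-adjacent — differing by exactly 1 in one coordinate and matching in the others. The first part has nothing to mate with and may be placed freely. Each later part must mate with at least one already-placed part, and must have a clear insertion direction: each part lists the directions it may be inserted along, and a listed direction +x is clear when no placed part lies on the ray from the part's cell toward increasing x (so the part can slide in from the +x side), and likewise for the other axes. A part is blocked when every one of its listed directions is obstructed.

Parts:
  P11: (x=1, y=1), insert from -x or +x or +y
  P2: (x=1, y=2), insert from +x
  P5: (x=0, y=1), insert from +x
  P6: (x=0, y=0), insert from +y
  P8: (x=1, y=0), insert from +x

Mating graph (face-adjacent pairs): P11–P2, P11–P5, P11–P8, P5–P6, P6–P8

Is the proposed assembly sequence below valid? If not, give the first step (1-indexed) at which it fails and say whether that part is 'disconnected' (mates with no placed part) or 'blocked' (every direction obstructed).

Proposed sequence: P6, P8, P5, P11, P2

Valid

1. P6@(0, 0) [+y clear] — {P6}
2. P8@(1, 0) [+x clear] — {P6, P8}
3. P5@(0, 1) [+x clear] — {P5, P6, P8}
4. P11@(1, 1) [+x clear] — {P11, P5, P6, P8}
5. P2@(1, 2) [+x clear] — {P11, P2, P5, P6, P8}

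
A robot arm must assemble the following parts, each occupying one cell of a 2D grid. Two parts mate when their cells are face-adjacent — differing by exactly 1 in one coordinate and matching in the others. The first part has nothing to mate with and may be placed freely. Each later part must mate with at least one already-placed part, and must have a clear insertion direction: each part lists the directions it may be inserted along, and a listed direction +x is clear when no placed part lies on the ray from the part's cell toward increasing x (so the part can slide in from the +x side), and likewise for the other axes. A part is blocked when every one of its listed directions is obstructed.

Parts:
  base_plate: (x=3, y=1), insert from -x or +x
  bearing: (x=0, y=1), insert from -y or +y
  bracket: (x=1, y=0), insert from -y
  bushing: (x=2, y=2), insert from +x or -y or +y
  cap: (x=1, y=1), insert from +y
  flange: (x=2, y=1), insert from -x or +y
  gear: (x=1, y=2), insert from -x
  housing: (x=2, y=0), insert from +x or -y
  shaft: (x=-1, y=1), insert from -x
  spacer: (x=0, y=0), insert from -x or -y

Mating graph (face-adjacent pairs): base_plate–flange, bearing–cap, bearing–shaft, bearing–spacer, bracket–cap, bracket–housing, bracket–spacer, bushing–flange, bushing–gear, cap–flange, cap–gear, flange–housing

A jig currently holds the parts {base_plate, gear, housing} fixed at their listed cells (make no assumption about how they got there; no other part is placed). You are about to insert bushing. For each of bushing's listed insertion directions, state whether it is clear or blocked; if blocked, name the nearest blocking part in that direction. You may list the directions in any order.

+x: ray from bushing(2, 2) has no placed part ⇒ clear
-y: nearest on ray is housing@(2, 0) ⇒ blocked
+y: ray from bushing(2, 2) has no placed part ⇒ clear

+x: clear; +y: clear; -y: blocked by housing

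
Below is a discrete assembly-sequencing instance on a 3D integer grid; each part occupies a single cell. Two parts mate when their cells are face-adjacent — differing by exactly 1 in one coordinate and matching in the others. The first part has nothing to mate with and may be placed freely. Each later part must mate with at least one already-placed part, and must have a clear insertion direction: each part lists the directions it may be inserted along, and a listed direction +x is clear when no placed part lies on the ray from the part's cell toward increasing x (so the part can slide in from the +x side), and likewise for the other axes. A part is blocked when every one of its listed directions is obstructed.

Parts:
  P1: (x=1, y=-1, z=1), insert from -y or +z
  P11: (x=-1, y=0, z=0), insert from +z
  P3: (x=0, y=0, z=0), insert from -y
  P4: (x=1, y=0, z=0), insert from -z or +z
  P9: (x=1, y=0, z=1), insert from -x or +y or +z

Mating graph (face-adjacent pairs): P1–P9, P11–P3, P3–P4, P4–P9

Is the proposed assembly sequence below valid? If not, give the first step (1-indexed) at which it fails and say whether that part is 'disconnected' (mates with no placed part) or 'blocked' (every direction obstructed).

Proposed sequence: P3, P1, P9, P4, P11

Invalid at step 2 (disconnected)

1. P3@(0, 0, 0) [-y clear] — {P3}
2. P1@(1, -1, 1) — no placed neighbour ⇒ disconnected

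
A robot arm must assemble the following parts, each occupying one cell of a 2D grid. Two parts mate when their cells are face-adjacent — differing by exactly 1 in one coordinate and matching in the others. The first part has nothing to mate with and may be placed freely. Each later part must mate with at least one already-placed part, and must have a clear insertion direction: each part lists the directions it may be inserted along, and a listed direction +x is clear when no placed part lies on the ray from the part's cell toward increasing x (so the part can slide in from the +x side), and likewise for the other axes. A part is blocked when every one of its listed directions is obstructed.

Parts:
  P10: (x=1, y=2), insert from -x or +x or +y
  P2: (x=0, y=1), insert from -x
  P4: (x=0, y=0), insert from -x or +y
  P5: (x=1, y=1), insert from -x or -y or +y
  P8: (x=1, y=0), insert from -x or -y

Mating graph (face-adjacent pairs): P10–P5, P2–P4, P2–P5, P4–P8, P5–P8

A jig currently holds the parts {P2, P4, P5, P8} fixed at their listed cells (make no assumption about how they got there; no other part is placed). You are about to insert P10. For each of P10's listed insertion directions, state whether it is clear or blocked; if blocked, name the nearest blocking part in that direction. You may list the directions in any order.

+x: clear; +y: clear; -x: clear

-x: ray from P10(1, 2) has no placed part ⇒ clear
+x: ray from P10(1, 2) has no placed part ⇒ clear
+y: ray from P10(1, 2) has no placed part ⇒ clear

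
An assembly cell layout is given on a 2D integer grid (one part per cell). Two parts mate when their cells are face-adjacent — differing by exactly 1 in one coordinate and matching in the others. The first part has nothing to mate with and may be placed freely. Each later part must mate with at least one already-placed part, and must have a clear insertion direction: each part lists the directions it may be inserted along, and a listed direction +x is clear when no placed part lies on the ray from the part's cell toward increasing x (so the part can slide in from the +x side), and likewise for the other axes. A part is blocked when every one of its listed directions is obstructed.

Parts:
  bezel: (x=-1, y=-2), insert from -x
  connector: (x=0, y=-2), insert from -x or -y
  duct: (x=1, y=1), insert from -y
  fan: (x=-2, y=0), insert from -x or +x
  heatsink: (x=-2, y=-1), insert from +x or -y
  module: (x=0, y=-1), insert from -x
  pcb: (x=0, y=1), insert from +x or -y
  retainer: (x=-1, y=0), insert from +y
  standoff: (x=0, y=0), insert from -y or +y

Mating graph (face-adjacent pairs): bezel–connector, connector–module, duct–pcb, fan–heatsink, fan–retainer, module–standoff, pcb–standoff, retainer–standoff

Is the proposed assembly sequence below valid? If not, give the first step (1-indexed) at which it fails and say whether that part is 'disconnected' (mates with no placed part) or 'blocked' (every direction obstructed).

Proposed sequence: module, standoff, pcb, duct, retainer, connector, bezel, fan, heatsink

1. module@(0, -1) [-x clear] — {module}
2. standoff@(0, 0) [+y clear] — {module, standoff}
3. pcb@(0, 1) [+x clear] — {module, pcb, standoff}
4. duct@(1, 1) [-y clear] — {duct, module, pcb, standoff}
5. retainer@(-1, 0) [+y clear] — {duct, module, pcb, retainer, standoff}
6. connector@(0, -2) [-x clear] — {connector, duct, module, pcb, retainer, standoff}
7. bezel@(-1, -2) [-x clear] — {bezel, connector, duct, module, pcb, retainer, standoff}
8. fan@(-2, 0) [-x clear] — {bezel, connector, duct, fan, module, pcb, retainer, standoff}
9. heatsink@(-2, -1) [-y clear] — {bezel, connector, duct, fan, heatsink, module, pcb, retainer, standoff}

Valid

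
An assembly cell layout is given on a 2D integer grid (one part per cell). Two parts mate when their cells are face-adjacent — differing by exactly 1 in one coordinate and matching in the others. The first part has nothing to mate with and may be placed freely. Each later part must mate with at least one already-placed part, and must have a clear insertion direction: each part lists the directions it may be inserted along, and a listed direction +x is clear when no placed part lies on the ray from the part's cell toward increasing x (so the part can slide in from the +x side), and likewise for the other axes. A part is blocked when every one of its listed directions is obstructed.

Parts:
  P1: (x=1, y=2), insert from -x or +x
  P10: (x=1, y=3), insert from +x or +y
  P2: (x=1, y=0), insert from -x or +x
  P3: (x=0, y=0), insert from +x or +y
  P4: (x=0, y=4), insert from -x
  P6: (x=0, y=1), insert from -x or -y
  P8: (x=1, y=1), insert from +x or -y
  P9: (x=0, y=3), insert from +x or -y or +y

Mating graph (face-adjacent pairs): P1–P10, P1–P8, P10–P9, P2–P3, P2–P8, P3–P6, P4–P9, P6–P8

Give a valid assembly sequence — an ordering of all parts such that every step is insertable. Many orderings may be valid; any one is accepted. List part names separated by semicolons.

1. P8@(1, 1) [+x clear] — {P8}
2. P2@(1, 0) [-x clear] — {P2, P8}
3. P1@(1, 2) [-x clear] — {P1, P2, P8}
4. P10@(1, 3) [+x clear] — {P1, P10, P2, P8}
5. P3@(0, 0) [+y clear] — {P1, P10, P2, P3, P8}
6. P6@(0, 1) [-x clear] — {P1, P10, P2, P3, P6, P8}
7. P9@(0, 3) [+y clear] — {P1, P10, P2, P3, P6, P8, P9}
8. P4@(0, 4) [-x clear] — {P1, P10, P2, P3, P4, P6, P8, P9}

P8; P2; P1; P10; P3; P6; P9; P4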